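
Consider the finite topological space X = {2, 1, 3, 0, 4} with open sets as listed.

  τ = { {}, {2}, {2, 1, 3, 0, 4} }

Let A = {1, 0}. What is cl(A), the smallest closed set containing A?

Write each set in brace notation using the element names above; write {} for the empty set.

{1, 3, 0, 4}

closure: X∖int(X∖A) = X∖{2} = {1, 3, 0, 4}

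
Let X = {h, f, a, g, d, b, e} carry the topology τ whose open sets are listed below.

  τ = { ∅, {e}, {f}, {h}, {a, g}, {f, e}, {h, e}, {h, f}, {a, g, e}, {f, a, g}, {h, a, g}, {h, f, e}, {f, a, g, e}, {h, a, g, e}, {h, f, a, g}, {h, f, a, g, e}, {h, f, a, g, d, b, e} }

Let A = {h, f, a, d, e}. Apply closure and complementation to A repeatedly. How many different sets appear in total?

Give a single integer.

8

cl via duality: int({g, b}) = ∅, so X∖∅ = {h, f, a, g, d, b, e}
Write k for closure, c for complement:
  1. A     = {h, f, a, d, e}
  2. kA    = {h, f, a, g, d, b, e}
  3. cA    = {g, b}
  4. ckA   = ∅
  5. kcA   = {a, g, d, b}
  6. ckcA  = {h, f, e}
  7. kckcA = {h, f, d, b, e}
  8. ckckcA = {a, g}
applying k or c yields no new set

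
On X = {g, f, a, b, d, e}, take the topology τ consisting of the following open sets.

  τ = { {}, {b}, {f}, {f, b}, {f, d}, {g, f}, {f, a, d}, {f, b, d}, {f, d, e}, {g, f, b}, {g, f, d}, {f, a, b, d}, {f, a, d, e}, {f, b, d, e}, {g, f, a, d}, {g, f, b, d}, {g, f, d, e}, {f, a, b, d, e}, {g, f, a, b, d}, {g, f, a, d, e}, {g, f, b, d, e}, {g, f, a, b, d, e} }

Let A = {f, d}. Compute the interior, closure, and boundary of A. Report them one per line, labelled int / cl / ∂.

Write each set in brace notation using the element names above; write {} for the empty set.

opens ⊆ A: {}, {f}, {f, d}; union → int = {f, d}
complement {g, a, b, e}; its interior {b}; cl(A) = X∖{b} = {g, f, a, d, e}
boundary = {g, f, a, d, e} ∖ {f, d} = {g, a, e}

int(A) = {f, d}
cl(A)  = {g, f, a, d, e}
∂A     = {g, a, e}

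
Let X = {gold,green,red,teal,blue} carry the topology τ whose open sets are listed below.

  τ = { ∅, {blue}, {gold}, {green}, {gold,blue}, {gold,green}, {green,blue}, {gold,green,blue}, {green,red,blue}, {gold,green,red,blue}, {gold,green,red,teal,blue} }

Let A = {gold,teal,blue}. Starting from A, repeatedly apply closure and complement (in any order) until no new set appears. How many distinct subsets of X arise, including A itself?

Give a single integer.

6

X∖A={green,red}, int(X∖A)={green}, hence cl(A)={gold,red,teal,blue}
Orbit (k=closure, c=complement):
  1. A     = {gold,teal,blue}
  2. kA    = {gold,red,teal,blue}
  3. cA    = {green,red}
  4. ckA   = {green}
  5. kcA   = {green,red,teal}
  6. ckcA  = {gold,blue}
(closed under both — stop)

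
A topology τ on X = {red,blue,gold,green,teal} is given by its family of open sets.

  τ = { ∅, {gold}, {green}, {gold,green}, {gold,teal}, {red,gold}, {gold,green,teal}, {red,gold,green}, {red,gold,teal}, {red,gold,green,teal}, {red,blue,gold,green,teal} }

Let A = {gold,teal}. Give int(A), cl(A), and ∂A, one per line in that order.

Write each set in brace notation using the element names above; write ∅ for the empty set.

int(A) = {gold,teal}
cl(A)  = {red,blue,gold,teal}
∂A     = {red,blue}

opens ⊆ A: ∅, {gold}, {gold,teal}; union → int = {gold,teal}
complement {red,blue,green}; its interior {green}; cl(A) = X∖{green} = {red,blue,gold,teal}
boundary = {red,blue,gold,teal} ∖ {gold,teal} = {red,blue}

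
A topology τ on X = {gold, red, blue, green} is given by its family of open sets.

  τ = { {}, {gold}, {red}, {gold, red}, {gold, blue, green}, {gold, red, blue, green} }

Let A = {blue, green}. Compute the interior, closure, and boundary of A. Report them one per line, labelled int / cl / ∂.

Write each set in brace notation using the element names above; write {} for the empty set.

U open, U⊆A: {}. int(A) = ⋃ = {}
X∖A={gold, red}, int(X∖A)={gold, red}, hence cl(A)={blue, green}
∂A: remove int from cl → {blue, green}

int(A) = {}
cl(A)  = {blue, green}
∂A     = {blue, green}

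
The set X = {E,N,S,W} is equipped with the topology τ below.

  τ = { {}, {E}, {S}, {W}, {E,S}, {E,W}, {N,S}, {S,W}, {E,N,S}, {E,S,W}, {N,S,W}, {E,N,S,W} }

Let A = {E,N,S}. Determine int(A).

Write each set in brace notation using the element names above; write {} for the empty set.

open subsets of A: {}, {S}, {E}, {N,S}, {E,S}, {E,N,S}; so int(A) = {E,N,S}

{E,N,S}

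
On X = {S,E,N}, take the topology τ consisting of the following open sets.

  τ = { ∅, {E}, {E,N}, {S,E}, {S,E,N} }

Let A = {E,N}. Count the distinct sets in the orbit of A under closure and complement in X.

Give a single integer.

4

X∖A={S}, int(X∖A)=∅, hence cl(A)={S,E,N}
Orbit (k=closure, c=complement):
  1. A     = {E,N}
  2. kA    = {S,E,N}
  3. cA    = {S}
  4. ckA   = ∅
(closed under both — stop)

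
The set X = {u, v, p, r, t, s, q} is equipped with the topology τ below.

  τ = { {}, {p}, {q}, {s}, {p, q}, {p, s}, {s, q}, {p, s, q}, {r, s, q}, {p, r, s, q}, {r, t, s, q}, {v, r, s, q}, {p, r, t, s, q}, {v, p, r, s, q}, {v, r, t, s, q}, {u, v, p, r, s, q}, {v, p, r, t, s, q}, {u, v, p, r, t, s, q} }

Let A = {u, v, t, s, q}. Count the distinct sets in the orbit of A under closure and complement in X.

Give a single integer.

closure: X∖int(X∖A) = X∖{p} = {u, v, r, t, s, q}
Let k=closure and c=complement:
  1. A     = {u, v, t, s, q}
  2. kA    = {u, v, r, t, s, q}
  3. cA    = {p, r}
  4. ckA   = {p}
  5. kcA   = {u, v, p, r, t}
  6. kckA  = {u, p}
  7. ckcA  = {s, q}
  8. ckckA = {v, r, t, s, q}
— saturated at 8

8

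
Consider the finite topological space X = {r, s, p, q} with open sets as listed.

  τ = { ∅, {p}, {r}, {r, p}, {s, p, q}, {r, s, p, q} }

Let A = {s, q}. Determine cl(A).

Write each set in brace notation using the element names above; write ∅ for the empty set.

closure: X∖int(X∖A) = X∖{r, p} = {s, q}

{s, q}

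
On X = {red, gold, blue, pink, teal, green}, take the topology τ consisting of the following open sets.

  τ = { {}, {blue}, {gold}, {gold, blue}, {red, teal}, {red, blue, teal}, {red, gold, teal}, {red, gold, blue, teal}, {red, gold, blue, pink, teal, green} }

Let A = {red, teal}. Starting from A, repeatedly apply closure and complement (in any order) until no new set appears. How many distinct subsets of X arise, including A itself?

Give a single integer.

4

complement {gold, blue, pink, green}; its interior {gold, blue}; cl(A) = X∖{gold, blue} = {red, pink, teal, green}
With k = closure, c = complement:
  1. A     = {red, teal}
  2. kA    = {red, pink, teal, green}
  3. cA    = {gold, blue, pink, green}
  4. ckA   = {gold, blue}
k, c of each give nothing new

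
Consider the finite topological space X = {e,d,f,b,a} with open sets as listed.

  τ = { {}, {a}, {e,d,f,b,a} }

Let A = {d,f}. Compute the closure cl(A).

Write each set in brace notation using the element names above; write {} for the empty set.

{e,d,f,b}

X∖A={e,b,a}, int(X∖A)={a}, hence cl(A)={e,d,f,b}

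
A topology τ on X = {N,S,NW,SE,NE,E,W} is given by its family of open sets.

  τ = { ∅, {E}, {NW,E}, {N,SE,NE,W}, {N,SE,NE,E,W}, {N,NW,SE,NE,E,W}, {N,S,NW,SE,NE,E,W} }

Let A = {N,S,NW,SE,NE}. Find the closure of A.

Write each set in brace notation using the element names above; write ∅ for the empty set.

X∖A={E,W}, int(X∖A)={E}, hence cl(A)={N,S,NW,SE,NE,W}

{N,S,NW,SE,NE,W}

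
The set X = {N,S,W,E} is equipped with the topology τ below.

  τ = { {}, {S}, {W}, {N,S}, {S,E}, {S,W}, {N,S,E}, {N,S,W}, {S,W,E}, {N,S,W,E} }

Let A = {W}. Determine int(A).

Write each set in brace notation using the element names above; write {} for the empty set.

open subsets of A: {}, {W}; so int(A) = {W}

{W}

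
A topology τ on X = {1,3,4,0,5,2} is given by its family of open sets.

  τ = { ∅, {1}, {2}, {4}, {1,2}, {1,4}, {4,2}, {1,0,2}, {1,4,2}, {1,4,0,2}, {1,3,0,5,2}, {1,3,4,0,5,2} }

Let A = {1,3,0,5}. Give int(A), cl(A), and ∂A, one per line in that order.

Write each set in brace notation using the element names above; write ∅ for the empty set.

opens ⊆ A: ∅, {1}; union → int = {1}
complement {4,2}; its interior {4,2}; cl(A) = X∖{4,2} = {1,3,0,5}
boundary = {1,3,0,5} ∖ {1} = {3,0,5}

int(A) = {1}
cl(A)  = {1,3,0,5}
∂A     = {3,0,5}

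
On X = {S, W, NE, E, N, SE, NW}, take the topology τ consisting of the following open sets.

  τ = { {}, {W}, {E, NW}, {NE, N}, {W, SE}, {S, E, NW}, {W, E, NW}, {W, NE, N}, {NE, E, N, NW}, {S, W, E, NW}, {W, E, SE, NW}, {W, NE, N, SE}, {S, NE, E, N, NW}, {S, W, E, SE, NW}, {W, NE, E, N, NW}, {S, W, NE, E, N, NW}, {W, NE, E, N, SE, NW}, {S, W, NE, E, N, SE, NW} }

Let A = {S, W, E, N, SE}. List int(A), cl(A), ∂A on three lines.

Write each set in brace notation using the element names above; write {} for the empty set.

int(A) = {W, SE}
cl(A)  = {S, W, NE, E, N, SE, NW}
∂A     = {S, NE, E, N, NW}

interior: largest open inside A is {W, SE} (from {}, {W}, {W, SE})
cl via duality: int({NE, NW}) = {}, so X∖{} = {S, W, NE, E, N, SE, NW}
cl∖int = {S, NE, E, N, NW}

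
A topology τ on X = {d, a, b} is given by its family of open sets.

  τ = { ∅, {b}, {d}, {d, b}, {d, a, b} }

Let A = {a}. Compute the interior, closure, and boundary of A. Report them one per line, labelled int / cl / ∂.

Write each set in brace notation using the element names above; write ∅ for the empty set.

opens ⊆ A: ∅; union → int = ∅
complement {d, b}; its interior {d, b}; cl(A) = X∖{d, b} = {a}
boundary = {a} ∖ ∅ = {a}

int(A) = ∅
cl(A)  = {a}
∂A     = {a}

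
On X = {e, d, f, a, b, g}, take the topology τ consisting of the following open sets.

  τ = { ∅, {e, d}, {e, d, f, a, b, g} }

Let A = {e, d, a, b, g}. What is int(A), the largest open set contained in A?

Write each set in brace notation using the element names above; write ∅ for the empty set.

U open, U⊆A: ∅, {e, d}. int(A) = ⋃ = {e, d}

{e, d}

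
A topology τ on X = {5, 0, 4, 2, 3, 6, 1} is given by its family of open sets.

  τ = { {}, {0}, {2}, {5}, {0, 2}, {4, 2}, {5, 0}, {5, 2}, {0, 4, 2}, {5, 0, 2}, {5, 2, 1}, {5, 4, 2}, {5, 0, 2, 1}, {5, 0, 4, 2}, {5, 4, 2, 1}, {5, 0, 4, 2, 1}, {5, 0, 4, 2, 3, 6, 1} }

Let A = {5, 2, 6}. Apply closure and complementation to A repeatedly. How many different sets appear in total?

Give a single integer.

complement {0, 4, 3, 1}; its interior {0}; cl(A) = X∖{0} = {5, 4, 2, 3, 6, 1}
With k = closure, c = complement:
  1. A     = {5, 2, 6}
  2. kA    = {5, 4, 2, 3, 6, 1}
  3. cA    = {0, 4, 3, 1}
  4. ckA   = {0}
  5. kcA   = {0, 4, 3, 6, 1}
  6. kckA  = {0, 3, 6}
  7. ckcA  = {5, 2}
  8. ckckA = {5, 4, 2, 1}
k, c of each give nothing new

8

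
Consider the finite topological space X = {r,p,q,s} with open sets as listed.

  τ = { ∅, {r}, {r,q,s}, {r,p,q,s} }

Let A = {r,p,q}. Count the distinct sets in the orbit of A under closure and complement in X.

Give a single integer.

6

complement {s}; its interior ∅; cl(A) = X∖∅ = {r,p,q,s}
With k = closure, c = complement:
  1. A     = {r,p,q}
  2. kA    = {r,p,q,s}
  3. cA    = {s}
  4. ckA   = ∅
  5. kcA   = {p,q,s}
  6. ckcA  = {r}
k, c of each give nothing new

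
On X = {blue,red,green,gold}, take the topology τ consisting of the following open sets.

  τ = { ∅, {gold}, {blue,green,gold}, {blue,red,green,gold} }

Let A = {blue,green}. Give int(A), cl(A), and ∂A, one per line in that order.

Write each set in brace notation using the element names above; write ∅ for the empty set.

int(A) = ∅
cl(A)  = {blue,red,green}
∂A     = {blue,red,green}

opens ⊆ A: ∅; union → int = ∅
complement {red,gold}; its interior {gold}; cl(A) = X∖{gold} = {blue,red,green}
boundary = {blue,red,green} ∖ ∅ = {blue,red,green}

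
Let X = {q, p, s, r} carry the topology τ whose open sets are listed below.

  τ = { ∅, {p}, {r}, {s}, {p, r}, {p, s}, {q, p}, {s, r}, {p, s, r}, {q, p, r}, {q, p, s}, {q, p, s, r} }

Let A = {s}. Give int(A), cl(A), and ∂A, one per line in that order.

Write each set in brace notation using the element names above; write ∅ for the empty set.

int(A) = {s}
cl(A)  = {s}
∂A     = ∅

open subsets of A: ∅, {s}; so int(A) = {s}
closure: X∖int(X∖A) = X∖{q, p, r} = {s}
∂A = {s} minus {s} = ∅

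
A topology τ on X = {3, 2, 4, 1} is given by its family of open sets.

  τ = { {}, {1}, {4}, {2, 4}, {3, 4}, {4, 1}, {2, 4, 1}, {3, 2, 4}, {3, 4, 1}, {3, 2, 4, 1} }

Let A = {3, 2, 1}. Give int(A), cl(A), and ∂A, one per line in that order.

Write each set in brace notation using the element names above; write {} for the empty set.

int(A) = {1}
cl(A)  = {3, 2, 1}
∂A     = {3, 2}

U open, U⊆A: {}, {1}. int(A) = ⋃ = {1}
X∖A={4}, int(X∖A)={4}, hence cl(A)={3, 2, 1}
∂A: remove int from cl → {3, 2}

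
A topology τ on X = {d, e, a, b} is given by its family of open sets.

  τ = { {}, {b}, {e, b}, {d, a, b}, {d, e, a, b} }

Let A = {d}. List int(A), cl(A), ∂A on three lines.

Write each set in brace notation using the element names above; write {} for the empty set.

opens ⊆ A: {}; union → int = {}
complement {e, a, b}; its interior {e, b}; cl(A) = X∖{e, b} = {d, a}
boundary = {d, a} ∖ {} = {d, a}

int(A) = {}
cl(A)  = {d, a}
∂A     = {d, a}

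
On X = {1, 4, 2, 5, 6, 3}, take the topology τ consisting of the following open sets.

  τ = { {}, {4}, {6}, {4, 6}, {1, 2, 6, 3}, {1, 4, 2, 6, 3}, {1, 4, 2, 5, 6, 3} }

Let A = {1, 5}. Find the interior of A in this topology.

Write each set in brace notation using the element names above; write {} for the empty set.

U open, U⊆A: {}. int(A) = ⋃ = {}

{}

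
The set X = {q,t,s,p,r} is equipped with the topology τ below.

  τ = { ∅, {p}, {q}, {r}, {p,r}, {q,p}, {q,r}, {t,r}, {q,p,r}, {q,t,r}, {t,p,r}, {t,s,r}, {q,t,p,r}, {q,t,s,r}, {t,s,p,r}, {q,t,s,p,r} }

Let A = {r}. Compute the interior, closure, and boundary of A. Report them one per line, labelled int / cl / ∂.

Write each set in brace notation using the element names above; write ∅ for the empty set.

int(A) = {r}
cl(A)  = {t,s,r}
∂A     = {t,s}

open subsets of A: ∅, {r}; so int(A) = {r}
closure: X∖int(X∖A) = X∖{q,p} = {t,s,r}
∂A = {t,s,r} minus {r} = {t,s}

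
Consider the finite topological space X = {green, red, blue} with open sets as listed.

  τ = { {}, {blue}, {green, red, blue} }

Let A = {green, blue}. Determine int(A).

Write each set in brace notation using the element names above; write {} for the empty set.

{blue}

interior: largest open inside A is {blue} (from {}, {blue})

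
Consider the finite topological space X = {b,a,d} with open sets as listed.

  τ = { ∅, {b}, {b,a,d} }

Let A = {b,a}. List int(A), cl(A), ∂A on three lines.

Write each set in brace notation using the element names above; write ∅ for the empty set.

int(A) = {b}
cl(A)  = {b,a,d}
∂A     = {a,d}

interior: largest open inside A is {b} (from ∅, {b})
cl via duality: int({d}) = ∅, so X∖∅ = {b,a,d}
cl∖int = {a,d}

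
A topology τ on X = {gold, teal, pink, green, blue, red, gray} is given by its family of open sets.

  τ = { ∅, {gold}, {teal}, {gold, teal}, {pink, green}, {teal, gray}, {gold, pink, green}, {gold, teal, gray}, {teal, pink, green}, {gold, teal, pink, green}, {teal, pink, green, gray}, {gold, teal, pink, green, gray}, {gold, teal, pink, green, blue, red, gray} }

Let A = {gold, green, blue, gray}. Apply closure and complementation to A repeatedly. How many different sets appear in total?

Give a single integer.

12

X∖A={teal, pink, red}, int(X∖A)={teal}, hence cl(A)={gold, pink, green, blue, red, gray}
Orbit (k=closure, c=complement):
  1. A     = {gold, green, blue, gray}
  2. kA    = {gold, pink, green, blue, red, gray}
  3. cA    = {teal, pink, red}
  4. ckA   = {teal}
  5. kcA   = {teal, pink, green, blue, red, gray}
  6. kckA  = {teal, blue, red, gray}
  7. ckcA  = {gold}
  8. ckckA = {gold, pink, green}
  9. kckcA = {gold, blue, red}
  10. kckckA = {gold, pink, green, blue, red}
  11. ckckcA = {teal, pink, green, gray}
  12. ckckckA = {teal, gray}
(closed under both — stop)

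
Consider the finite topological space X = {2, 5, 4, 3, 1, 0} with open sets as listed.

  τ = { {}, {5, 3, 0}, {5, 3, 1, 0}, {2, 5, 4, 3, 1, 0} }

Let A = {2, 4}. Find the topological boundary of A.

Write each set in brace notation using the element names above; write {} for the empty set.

{2, 4}

opens ⊆ A: {}; union → int = {}
complement {5, 3, 1, 0}; its interior {5, 3, 1, 0}; cl(A) = X∖{5, 3, 1, 0} = {2, 4}
boundary = {2, 4} ∖ {} = {2, 4}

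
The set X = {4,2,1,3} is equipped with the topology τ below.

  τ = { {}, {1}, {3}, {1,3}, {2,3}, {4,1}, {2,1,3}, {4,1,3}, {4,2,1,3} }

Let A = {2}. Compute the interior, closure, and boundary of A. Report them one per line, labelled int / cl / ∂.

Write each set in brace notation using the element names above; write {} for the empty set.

int(A) = {}
cl(A)  = {2}
∂A     = {2}

U open, U⊆A: {}. int(A) = ⋃ = {}
X∖A={4,1,3}, int(X∖A)={4,1,3}, hence cl(A)={2}
∂A: remove int from cl → {2}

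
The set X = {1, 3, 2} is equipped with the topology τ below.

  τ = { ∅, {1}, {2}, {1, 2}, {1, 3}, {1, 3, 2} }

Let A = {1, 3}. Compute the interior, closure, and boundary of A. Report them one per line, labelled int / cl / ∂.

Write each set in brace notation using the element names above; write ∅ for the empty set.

int(A) = {1, 3}
cl(A)  = {1, 3}
∂A     = ∅

opens ⊆ A: ∅, {1}, {1, 3}; union → int = {1, 3}
complement {2}; its interior {2}; cl(A) = X∖{2} = {1, 3}
boundary = {1, 3} ∖ {1, 3} = ∅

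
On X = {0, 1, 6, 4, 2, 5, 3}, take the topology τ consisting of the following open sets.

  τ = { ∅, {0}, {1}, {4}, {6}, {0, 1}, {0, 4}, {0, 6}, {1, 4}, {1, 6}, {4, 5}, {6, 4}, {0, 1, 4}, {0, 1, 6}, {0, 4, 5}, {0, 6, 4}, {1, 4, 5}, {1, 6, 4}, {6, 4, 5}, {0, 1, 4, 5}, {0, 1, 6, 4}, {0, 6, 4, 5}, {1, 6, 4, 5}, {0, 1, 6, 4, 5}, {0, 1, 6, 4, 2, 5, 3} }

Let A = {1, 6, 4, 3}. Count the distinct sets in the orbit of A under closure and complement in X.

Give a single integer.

8

cl via duality: int({0, 2, 5}) = {0}, so X∖{0} = {1, 6, 4, 2, 5, 3}
Write k for closure, c for complement:
  1. A     = {1, 6, 4, 3}
  2. kA    = {1, 6, 4, 2, 5, 3}
  3. cA    = {0, 2, 5}
  4. ckA   = {0}
  5. kcA   = {0, 2, 5, 3}
  6. kckA  = {0, 2, 3}
  7. ckcA  = {1, 6, 4}
  8. ckckA = {1, 6, 4, 5}
applying k or c yields no new set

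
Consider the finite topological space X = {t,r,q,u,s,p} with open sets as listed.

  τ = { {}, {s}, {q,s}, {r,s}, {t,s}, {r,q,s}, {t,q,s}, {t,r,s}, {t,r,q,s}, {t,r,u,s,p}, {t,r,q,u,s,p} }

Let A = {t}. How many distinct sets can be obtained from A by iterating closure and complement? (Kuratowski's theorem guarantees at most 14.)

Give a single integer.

6

closure: X∖int(X∖A) = X∖{r,q,s} = {t,u,p}
Let k=closure and c=complement:
  1. A     = {t}
  2. kA    = {t,u,p}
  3. cA    = {r,q,u,s,p}
  4. ckA   = {r,q,s}
  5. kcA   = {t,r,q,u,s,p}
  6. ckcA  = {}
— saturated at 6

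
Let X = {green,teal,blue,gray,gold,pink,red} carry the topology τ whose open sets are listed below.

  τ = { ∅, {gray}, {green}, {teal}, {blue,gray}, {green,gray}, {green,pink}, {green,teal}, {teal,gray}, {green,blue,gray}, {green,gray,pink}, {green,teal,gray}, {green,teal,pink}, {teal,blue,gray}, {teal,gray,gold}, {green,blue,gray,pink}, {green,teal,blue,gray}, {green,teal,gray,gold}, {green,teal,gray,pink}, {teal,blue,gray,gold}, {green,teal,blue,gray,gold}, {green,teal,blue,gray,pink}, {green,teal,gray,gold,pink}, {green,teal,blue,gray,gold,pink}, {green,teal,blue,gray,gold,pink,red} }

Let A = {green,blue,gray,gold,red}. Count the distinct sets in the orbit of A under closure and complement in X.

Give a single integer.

cl via duality: int({teal,pink}) = {teal}, so X∖{teal} = {green,blue,gray,gold,pink,red}
Write k for closure, c for complement:
  1. A     = {green,blue,gray,gold,red}
  2. kA    = {green,blue,gray,gold,pink,red}
  3. cA    = {teal,pink}
  4. ckA   = {teal}
  5. kcA   = {teal,gold,pink,red}
  6. kckA  = {teal,gold,red}
  7. ckcA  = {green,blue,gray}
  8. ckckA = {green,blue,gray,pink}
applying k or c yields no new set

8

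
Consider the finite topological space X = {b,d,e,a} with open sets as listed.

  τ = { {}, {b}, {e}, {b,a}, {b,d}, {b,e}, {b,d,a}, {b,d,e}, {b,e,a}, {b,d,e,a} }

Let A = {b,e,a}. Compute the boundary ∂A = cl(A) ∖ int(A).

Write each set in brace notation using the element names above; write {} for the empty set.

{d}

interior: largest open inside A is {b,e,a} (from {}, {e}, {b}, {b,a}, {b,e}, {b,e,a})
cl via duality: int({d}) = {}, so X∖{} = {b,d,e,a}
cl∖int = {d}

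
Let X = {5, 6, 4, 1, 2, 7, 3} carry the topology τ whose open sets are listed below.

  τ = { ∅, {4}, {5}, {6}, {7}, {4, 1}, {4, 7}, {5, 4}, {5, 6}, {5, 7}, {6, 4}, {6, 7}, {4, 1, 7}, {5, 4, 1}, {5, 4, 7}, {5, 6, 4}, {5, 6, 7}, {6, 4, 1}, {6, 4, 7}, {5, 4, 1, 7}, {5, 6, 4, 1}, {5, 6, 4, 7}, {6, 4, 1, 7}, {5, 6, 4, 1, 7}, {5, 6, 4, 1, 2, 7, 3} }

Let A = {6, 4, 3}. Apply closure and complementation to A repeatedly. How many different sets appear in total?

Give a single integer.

8

X∖A={5, 1, 2, 7}, int(X∖A)={5, 7}, hence cl(A)={6, 4, 1, 2, 3}
Orbit (k=closure, c=complement):
  1. A     = {6, 4, 3}
  2. kA    = {6, 4, 1, 2, 3}
  3. cA    = {5, 1, 2, 7}
  4. ckA   = {5, 7}
  5. kcA   = {5, 1, 2, 7, 3}
  6. kckA  = {5, 2, 7, 3}
  7. ckcA  = {6, 4}
  8. ckckA = {6, 4, 1}
(closed under both — stop)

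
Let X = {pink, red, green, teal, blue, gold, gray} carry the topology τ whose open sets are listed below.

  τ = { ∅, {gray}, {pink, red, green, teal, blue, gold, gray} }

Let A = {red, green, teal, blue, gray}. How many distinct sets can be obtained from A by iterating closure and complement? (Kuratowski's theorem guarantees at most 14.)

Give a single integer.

6

complement {pink, gold}; its interior ∅; cl(A) = X∖∅ = {pink, red, green, teal, blue, gold, gray}
With k = closure, c = complement:
  1. A     = {red, green, teal, blue, gray}
  2. kA    = {pink, red, green, teal, blue, gold, gray}
  3. cA    = {pink, gold}
  4. ckA   = ∅
  5. kcA   = {pink, red, green, teal, blue, gold}
  6. ckcA  = {gray}
k, c of each give nothing new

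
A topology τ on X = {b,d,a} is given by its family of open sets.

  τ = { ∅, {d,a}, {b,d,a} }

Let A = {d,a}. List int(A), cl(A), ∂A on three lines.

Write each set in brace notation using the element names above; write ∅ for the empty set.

U open, U⊆A: ∅, {d,a}. int(A) = ⋃ = {d,a}
X∖A={b}, int(X∖A)=∅, hence cl(A)={b,d,a}
∂A: remove int from cl → {b}

int(A) = {d,a}
cl(A)  = {b,d,a}
∂A     = {b}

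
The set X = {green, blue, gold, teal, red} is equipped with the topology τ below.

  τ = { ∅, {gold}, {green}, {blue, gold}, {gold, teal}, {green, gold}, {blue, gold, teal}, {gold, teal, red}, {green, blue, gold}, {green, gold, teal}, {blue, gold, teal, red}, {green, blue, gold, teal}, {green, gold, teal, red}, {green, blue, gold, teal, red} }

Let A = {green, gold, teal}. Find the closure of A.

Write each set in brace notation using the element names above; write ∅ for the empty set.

closure: X∖int(X∖A) = X∖∅ = {green, blue, gold, teal, red}

{green, blue, gold, teal, red}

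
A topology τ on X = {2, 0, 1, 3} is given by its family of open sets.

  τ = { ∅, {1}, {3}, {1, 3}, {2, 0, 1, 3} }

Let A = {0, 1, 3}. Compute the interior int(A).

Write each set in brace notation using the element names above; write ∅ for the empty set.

U open, U⊆A: ∅, {3}, {1}, {1, 3}. int(A) = ⋃ = {1, 3}

{1, 3}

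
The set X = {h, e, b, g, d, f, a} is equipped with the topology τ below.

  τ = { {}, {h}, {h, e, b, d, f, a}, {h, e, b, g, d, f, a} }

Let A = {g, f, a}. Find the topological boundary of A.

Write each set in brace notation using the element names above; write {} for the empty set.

{e, b, g, d, f, a}

U open, U⊆A: {}. int(A) = ⋃ = {}
X∖A={h, e, b, d}, int(X∖A)={h}, hence cl(A)={e, b, g, d, f, a}
∂A: remove int from cl → {e, b, g, d, f, a}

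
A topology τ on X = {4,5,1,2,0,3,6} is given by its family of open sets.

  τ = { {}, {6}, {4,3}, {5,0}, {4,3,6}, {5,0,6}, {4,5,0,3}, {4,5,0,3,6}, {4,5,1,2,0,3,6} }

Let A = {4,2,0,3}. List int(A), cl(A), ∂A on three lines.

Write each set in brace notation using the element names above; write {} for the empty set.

opens ⊆ A: {}, {4,3}; union → int = {4,3}
complement {5,1,6}; its interior {6}; cl(A) = X∖{6} = {4,5,1,2,0,3}
boundary = {4,5,1,2,0,3} ∖ {4,3} = {5,1,2,0}

int(A) = {4,3}
cl(A)  = {4,5,1,2,0,3}
∂A     = {5,1,2,0}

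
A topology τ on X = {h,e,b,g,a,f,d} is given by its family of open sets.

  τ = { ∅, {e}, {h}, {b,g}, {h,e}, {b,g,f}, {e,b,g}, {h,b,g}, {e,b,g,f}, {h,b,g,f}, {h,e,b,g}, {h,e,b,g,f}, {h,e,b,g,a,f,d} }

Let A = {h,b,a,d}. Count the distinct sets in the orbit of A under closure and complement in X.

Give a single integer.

10

X∖A={e,g,f}, int(X∖A)={e}, hence cl(A)={h,b,g,a,f,d}
Orbit (k=closure, c=complement):
  1. A     = {h,b,a,d}
  2. kA    = {h,b,g,a,f,d}
  3. cA    = {e,g,f}
  4. ckA   = {e}
  5. kcA   = {e,b,g,a,f,d}
  6. kckA  = {e,a,d}
  7. ckcA  = {h}
  8. ckckA = {h,b,g,f}
  9. kckcA = {h,a,d}
  10. ckckcA = {e,b,g,f}
(closed under both — stop)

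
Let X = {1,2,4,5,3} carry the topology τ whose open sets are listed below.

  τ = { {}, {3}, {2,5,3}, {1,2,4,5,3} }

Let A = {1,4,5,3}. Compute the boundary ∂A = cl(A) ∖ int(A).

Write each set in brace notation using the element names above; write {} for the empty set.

{1,2,4,5}

interior: largest open inside A is {3} (from {}, {3})
cl via duality: int({2}) = {}, so X∖{} = {1,2,4,5,3}
cl∖int = {1,2,4,5}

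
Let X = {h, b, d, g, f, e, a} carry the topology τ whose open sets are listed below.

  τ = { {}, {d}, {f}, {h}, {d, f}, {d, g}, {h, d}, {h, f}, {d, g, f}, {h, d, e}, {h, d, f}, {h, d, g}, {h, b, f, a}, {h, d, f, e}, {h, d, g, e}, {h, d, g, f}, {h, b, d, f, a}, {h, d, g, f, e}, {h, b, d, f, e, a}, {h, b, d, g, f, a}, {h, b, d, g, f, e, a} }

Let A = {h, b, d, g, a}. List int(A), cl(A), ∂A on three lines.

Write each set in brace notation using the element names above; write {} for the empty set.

int(A) = {h, d, g}
cl(A)  = {h, b, d, g, e, a}
∂A     = {b, e, a}

interior: largest open inside A is {h, d, g} (from {}, {h}, {d}, {h, d}, {d, g}, {h, d, g})
cl via duality: int({f, e}) = {f}, so X∖{f} = {h, b, d, g, e, a}
cl∖int = {b, e, a}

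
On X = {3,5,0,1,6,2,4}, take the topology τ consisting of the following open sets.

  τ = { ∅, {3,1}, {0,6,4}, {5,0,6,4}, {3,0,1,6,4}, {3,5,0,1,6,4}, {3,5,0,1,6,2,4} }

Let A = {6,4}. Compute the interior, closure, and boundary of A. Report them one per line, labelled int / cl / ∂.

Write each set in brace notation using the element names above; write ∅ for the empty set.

interior: largest open inside A is ∅ (from ∅)
cl via duality: int({3,5,0,1,2}) = {3,1}, so X∖{3,1} = {5,0,6,2,4}
cl∖int = {5,0,6,2,4}

int(A) = ∅
cl(A)  = {5,0,6,2,4}
∂A     = {5,0,6,2,4}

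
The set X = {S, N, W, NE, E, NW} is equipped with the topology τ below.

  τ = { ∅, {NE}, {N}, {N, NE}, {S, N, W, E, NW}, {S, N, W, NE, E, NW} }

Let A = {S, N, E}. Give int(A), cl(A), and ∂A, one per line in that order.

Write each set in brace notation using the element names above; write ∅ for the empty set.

int(A) = {N}
cl(A)  = {S, N, W, E, NW}
∂A     = {S, W, E, NW}

U open, U⊆A: ∅, {N}. int(A) = ⋃ = {N}
X∖A={W, NE, NW}, int(X∖A)={NE}, hence cl(A)={S, N, W, E, NW}
∂A: remove int from cl → {S, W, E, NW}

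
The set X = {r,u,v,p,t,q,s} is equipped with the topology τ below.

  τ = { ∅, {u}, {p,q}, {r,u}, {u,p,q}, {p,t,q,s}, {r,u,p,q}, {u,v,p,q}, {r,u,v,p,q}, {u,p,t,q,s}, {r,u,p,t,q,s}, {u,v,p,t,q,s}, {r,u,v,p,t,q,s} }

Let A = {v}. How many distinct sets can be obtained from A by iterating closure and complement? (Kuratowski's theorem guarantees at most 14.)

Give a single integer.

X∖A={r,u,p,t,q,s}, int(X∖A)={r,u,p,t,q,s}, hence cl(A)={v}
Orbit (k=closure, c=complement):
  1. A     = {v}
  2. cA    = {r,u,p,t,q,s}
  3. kcA   = {r,u,v,p,t,q,s}
  4. ckcA  = ∅
(closed under both — stop)

4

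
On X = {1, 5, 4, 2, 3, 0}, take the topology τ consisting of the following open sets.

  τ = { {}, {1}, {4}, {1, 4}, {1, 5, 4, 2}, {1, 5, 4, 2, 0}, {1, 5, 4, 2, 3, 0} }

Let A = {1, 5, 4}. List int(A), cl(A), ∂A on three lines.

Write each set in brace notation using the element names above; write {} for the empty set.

open subsets of A: {}, {4}, {1}, {1, 4}; so int(A) = {1, 4}
closure: X∖int(X∖A) = X∖{} = {1, 5, 4, 2, 3, 0}
∂A = {1, 5, 4, 2, 3, 0} minus {1, 4} = {5, 2, 3, 0}

int(A) = {1, 4}
cl(A)  = {1, 5, 4, 2, 3, 0}
∂A     = {5, 2, 3, 0}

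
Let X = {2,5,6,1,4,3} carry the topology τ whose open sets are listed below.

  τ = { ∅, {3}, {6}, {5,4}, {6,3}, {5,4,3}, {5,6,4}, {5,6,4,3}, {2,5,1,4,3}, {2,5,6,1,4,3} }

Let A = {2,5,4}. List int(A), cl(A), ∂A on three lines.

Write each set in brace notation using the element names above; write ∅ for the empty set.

interior: largest open inside A is {5,4} (from ∅, {5,4})
cl via duality: int({6,1,3}) = {6,3}, so X∖{6,3} = {2,5,1,4}
cl∖int = {2,1}

int(A) = {5,4}
cl(A)  = {2,5,1,4}
∂A     = {2,1}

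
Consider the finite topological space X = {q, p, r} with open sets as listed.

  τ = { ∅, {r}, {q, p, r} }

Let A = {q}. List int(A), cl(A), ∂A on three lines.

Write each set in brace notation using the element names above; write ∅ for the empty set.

int(A) = ∅
cl(A)  = {q, p}
∂A     = {q, p}

open subsets of A: ∅; so int(A) = ∅
closure: X∖int(X∖A) = X∖{r} = {q, p}
∂A = {q, p} minus ∅ = {q, p}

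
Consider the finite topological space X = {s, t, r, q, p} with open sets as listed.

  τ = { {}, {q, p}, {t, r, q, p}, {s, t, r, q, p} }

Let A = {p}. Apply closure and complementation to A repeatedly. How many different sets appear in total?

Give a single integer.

4

complement {s, t, r, q}; its interior {}; cl(A) = X∖{} = {s, t, r, q, p}
With k = closure, c = complement:
  1. A     = {p}
  2. kA    = {s, t, r, q, p}
  3. cA    = {s, t, r, q}
  4. ckA   = {}
k, c of each give nothing new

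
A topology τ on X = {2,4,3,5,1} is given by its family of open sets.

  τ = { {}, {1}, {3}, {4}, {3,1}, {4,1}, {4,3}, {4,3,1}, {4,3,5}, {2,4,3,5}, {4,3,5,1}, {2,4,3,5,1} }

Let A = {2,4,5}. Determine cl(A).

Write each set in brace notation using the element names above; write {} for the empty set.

{2,4,5}

complement {3,1}; its interior {3,1}; cl(A) = X∖{3,1} = {2,4,5}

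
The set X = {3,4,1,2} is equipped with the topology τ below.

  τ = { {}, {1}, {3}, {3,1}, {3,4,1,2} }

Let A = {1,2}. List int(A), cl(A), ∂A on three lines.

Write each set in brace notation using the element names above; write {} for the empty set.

opens ⊆ A: {}, {1}; union → int = {1}
complement {3,4}; its interior {3}; cl(A) = X∖{3} = {4,1,2}
boundary = {4,1,2} ∖ {1} = {4,2}

int(A) = {1}
cl(A)  = {4,1,2}
∂A     = {4,2}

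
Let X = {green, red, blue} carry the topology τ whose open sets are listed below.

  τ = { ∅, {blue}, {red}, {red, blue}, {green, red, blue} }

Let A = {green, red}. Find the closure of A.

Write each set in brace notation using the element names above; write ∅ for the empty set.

{green, red}

closure: X∖int(X∖A) = X∖{blue} = {green, red}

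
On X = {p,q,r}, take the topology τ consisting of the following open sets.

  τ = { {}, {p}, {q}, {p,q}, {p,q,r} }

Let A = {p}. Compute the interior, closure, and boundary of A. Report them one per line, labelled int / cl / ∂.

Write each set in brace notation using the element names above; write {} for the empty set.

opens ⊆ A: {}, {p}; union → int = {p}
complement {q,r}; its interior {q}; cl(A) = X∖{q} = {p,r}
boundary = {p,r} ∖ {p} = {r}

int(A) = {p}
cl(A)  = {p,r}
∂A     = {r}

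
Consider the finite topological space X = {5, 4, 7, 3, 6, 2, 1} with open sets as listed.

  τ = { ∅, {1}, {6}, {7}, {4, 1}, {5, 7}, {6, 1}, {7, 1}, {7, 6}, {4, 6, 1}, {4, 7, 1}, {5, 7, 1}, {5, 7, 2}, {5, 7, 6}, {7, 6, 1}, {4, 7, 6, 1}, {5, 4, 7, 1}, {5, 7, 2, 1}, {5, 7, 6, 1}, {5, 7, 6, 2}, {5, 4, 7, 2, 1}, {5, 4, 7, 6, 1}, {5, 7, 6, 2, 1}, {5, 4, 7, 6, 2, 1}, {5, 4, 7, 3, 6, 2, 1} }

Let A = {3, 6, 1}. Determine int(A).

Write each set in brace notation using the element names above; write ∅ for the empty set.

{6, 1}

open subsets of A: ∅, {6}, {1}, {6, 1}; so int(A) = {6, 1}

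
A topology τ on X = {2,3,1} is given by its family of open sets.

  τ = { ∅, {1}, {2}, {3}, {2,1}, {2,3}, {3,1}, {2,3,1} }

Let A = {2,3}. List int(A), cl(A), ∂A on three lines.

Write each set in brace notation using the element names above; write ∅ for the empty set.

int(A) = {2,3}
cl(A)  = {2,3}
∂A     = ∅

opens ⊆ A: ∅, {2}, {3}, {2,3}; union → int = {2,3}
complement {1}; its interior {1}; cl(A) = X∖{1} = {2,3}
boundary = {2,3} ∖ {2,3} = ∅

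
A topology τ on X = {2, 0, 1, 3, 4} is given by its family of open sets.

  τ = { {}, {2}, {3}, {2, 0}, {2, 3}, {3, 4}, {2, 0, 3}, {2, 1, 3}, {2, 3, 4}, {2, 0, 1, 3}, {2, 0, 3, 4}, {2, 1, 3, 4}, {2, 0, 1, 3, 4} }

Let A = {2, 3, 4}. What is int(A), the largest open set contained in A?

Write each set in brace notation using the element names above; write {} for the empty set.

U open, U⊆A: {}, {2}, {3}, {3, 4}, {2, 3}, {2, 3, 4}. int(A) = ⋃ = {2, 3, 4}

{2, 3, 4}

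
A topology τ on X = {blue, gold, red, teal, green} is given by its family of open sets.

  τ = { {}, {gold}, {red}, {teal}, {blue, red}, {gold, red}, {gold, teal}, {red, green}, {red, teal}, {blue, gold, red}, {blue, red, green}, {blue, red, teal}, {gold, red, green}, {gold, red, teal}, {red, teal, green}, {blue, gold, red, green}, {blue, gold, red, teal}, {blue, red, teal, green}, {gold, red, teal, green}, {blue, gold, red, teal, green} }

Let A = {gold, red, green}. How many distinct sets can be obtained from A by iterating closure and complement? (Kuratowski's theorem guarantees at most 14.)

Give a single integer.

cl via duality: int({blue, teal}) = {teal}, so X∖{teal} = {blue, gold, red, green}
Write k for closure, c for complement:
  1. A     = {gold, red, green}
  2. kA    = {blue, gold, red, green}
  3. cA    = {blue, teal}
  4. ckA   = {teal}
applying k or c yields no new set

4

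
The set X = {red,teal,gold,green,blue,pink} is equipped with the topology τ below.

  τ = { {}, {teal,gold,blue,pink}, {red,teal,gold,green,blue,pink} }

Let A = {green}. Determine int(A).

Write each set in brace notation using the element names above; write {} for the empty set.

{}

opens ⊆ A: {}; union → int = {}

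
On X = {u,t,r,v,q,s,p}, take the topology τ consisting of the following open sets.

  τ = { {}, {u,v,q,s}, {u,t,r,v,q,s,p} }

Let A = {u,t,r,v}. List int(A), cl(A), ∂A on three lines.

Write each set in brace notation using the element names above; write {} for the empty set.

interior: largest open inside A is {} (from {})
cl via duality: int({q,s,p}) = {}, so X∖{} = {u,t,r,v,q,s,p}
cl∖int = {u,t,r,v,q,s,p}

int(A) = {}
cl(A)  = {u,t,r,v,q,s,p}
∂A     = {u,t,r,v,q,s,p}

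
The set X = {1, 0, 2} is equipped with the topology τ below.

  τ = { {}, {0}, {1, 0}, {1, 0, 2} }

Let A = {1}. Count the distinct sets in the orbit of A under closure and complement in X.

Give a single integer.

X∖A={0, 2}, int(X∖A)={0}, hence cl(A)={1, 2}
Orbit (k=closure, c=complement):
  1. A     = {1}
  2. kA    = {1, 2}
  3. cA    = {0, 2}
  4. ckA   = {0}
  5. kcA   = {1, 0, 2}
  6. ckcA  = {}
(closed under both — stop)

6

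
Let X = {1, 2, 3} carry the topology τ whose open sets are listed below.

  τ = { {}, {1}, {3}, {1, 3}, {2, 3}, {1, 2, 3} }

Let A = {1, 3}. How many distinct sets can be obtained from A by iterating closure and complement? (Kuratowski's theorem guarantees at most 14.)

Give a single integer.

complement {2}; its interior {}; cl(A) = X∖{} = {1, 2, 3}
With k = closure, c = complement:
  1. A     = {1, 3}
  2. kA    = {1, 2, 3}
  3. cA    = {2}
  4. ckA   = {}
k, c of each give nothing new

4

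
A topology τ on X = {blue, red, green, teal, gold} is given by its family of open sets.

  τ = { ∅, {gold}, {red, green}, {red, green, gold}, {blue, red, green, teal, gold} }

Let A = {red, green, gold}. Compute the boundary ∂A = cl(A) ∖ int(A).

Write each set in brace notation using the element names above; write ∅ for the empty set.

{blue, teal}

interior: largest open inside A is {red, green, gold} (from ∅, {gold}, {red, green}, {red, green, gold})
cl via duality: int({blue, teal}) = ∅, so X∖∅ = {blue, red, green, teal, gold}
cl∖int = {blue, teal}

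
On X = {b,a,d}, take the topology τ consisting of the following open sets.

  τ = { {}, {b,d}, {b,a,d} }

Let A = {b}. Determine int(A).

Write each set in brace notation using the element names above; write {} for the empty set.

opens ⊆ A: {}; union → int = {}

{}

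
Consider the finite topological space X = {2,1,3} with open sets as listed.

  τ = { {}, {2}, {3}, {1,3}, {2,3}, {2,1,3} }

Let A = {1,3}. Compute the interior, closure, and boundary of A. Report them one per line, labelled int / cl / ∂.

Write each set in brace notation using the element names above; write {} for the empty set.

open subsets of A: {}, {3}, {1,3}; so int(A) = {1,3}
closure: X∖int(X∖A) = X∖{2} = {1,3}
∂A = {1,3} minus {1,3} = {}

int(A) = {1,3}
cl(A)  = {1,3}
∂A     = {}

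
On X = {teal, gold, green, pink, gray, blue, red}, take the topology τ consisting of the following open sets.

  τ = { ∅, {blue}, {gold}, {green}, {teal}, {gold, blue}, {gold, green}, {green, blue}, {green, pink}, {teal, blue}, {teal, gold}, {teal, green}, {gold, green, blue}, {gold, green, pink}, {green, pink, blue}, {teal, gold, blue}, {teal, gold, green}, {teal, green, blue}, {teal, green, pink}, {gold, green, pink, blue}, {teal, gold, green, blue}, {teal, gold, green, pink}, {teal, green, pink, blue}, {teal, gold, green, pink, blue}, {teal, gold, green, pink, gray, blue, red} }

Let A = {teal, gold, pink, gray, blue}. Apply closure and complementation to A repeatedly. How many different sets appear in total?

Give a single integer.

closure: X∖int(X∖A) = X∖{green} = {teal, gold, pink, gray, blue, red}
Let k=closure and c=complement:
  1. A     = {teal, gold, pink, gray, blue}
  2. kA    = {teal, gold, pink, gray, blue, red}
  3. cA    = {green, red}
  4. ckA   = {green}
  5. kcA   = {green, pink, gray, red}
  6. ckcA  = {teal, gold, blue}
  7. kckcA = {teal, gold, gray, blue, red}
  8. ckckcA = {green, pink}
— saturated at 8

8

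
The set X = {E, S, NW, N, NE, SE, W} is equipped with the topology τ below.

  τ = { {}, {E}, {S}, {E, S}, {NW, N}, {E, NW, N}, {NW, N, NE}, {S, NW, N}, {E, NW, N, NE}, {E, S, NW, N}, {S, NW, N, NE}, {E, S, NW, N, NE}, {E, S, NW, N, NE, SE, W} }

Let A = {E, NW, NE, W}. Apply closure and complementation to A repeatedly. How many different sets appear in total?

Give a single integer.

10

closure: X∖int(X∖A) = X∖{S} = {E, NW, N, NE, SE, W}
Let k=closure and c=complement:
  1. A     = {E, NW, NE, W}
  2. kA    = {E, NW, N, NE, SE, W}
  3. cA    = {S, N, SE}
  4. ckA   = {S}
  5. kcA   = {S, NW, N, NE, SE, W}
  6. kckA  = {S, SE, W}
  7. ckcA  = {E}
  8. ckckA = {E, NW, N, NE}
  9. kckcA = {E, SE, W}
  10. ckckcA = {S, NW, N, NE}
— saturated at 10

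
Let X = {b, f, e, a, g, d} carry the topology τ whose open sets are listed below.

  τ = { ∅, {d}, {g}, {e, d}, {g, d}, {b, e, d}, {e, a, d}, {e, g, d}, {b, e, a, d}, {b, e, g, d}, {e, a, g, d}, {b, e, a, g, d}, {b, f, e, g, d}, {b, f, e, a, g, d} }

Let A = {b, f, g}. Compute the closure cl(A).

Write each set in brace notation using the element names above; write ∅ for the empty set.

cl via duality: int({e, a, d}) = {e, a, d}, so X∖{e, a, d} = {b, f, g}

{b, f, g}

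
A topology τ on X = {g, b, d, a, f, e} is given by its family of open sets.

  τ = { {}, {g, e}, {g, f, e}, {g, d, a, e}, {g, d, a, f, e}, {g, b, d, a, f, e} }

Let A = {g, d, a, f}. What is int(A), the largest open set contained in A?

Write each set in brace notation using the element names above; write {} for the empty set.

{}

interior: largest open inside A is {} (from {})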